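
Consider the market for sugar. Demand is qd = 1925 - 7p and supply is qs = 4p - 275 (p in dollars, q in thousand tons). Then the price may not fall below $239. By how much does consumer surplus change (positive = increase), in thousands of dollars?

-15151.5

Equilibrium: 1925 - 7p = 4p - 275, so 2200 = 11p and p* = 200, q* = 525.
The floor of 239 is above the equilibrium price 200, so it binds.
At p = 239: qd = 1925 - 7·239 = 252 and qs = 4·239 - 275 = 681.
Consumer surplus without the control is ½ · (275 - 200) · 525 = 19687.5.
With the floor, consumers buy 252 units at 239, so CS = ½ · (275 - 239) · 252 = 4536.
Change in consumer surplus = 4536 - 19687.5 = -15151.5.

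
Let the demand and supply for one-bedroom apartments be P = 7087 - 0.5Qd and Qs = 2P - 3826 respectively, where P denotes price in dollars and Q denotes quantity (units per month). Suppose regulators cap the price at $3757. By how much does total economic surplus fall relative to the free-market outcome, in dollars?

Rearranging demand gives Qd = 14174 - 2P. Without the control the market clears where 14174 - 2P = 2P - 3826, i.e. P* = 4500 and Q* = 5174.
Because the ceiling (3757) lies below the market-clearing price, it is binding.
At P = 3757: Qd = 14174 - 2·3757 = 6660 and Qs = 2·3757 - 3826 = 3688.
Quantity traded falls to 3688. At Q = 3688 the demand price is (14174 - 3688)/2 = 5243 and the supply price is (3826 + 3688)/2 = 3757.
Deadweight loss = ½ · (5243 - 3757) · (5174 - 3688) = ½ · 1486 · 1486 = 1104098.

1104098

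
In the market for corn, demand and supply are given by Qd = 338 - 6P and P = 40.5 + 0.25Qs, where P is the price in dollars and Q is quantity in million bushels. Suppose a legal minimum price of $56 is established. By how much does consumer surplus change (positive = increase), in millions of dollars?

Rearranging supply gives Qs = 4P - 162. In a free market, 338 - 6P = 4P - 162 gives the equilibrium P* = 50, Q* = 38.
Because the floor (56) lies above the market-clearing price, it is binding.
At P = 56: Qd = 338 - 6·56 = 2 and Qs = 4·56 - 162 = 62.
Consumer surplus without the control is ½ · (169/3 - 50) · 38 = 361/3.
With the floor, consumers buy 2 units at 56, so CS = ½ · (169/3 - 56) · 2 = 1/3.
Change in consumer surplus = 1/3 - 361/3 = -120.

-120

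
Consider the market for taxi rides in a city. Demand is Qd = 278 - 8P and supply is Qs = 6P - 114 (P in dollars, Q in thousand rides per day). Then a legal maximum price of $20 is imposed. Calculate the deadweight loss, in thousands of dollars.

In a free market, 278 - 8P = 6P - 114 gives the equilibrium P* = 28, Q* = 54.
The ceiling of 20 is below the equilibrium price 28, so it binds.
At P = 20: Qd = 278 - 8·20 = 118 and Qs = 6·20 - 114 = 6.
Quantity traded falls to 6. At Q = 6 the demand price is (278 - 6)/8 = 34 and the supply price is (114 + 6)/6 = 20.
Deadweight loss = ½ · (34 - 20) · (54 - 6) = ½ · 14 · 48 = 336.

336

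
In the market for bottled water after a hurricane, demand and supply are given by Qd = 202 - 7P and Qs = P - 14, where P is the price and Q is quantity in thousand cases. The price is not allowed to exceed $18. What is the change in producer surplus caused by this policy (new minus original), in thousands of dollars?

Setting quantity demanded equal to quantity supplied, 202 - 7P = P - 14, gives P* = 27 and Q* = 13.
Because the ceiling (18) lies below the market-clearing price, it is binding.
At P = 18: Qd = 202 - 7·18 = 76 and Qs = 18 - 14 = 4.
Producer surplus without the control is ½ · (27 - 14) · 13 = 84.5.
With the ceiling, producers sell 4 units at 18, so PS = ½ · (18 - 14) · 4 = 8.
Change in producer surplus = 8 - 84.5 = -76.5.

-76.5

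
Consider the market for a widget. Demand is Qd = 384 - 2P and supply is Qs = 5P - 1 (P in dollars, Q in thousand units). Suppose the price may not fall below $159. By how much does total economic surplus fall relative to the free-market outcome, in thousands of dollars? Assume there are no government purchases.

Setting quantity demanded equal to quantity supplied, 384 - 2P = 5P - 1, gives P* = 55 and Q* = 274.
Since 159 > 55, the floor is binding.
At P = 159: Qd = 384 - 2·159 = 66 and Qs = 5·159 - 1 = 794.
Quantity traded falls to 66. At Q = 66 the demand price is (384 - 66)/2 = 159 and the supply price is (1 + 66)/5 = 13.4.
Deadweight loss = ½ · (159 - 13.4) · (274 - 66) = ½ · 145.6 · 208 = 15142.4.

15142.4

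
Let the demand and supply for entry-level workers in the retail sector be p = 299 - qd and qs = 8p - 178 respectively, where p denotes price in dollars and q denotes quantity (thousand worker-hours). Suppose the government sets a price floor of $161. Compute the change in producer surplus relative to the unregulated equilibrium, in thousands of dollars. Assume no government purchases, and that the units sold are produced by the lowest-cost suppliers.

Rearranging demand gives qd = 299 - p. Setting quantity demanded equal to quantity supplied, 299 - p = 8p - 178, gives p* = 53 and q* = 246.
Because the floor (161) lies above the market-clearing price, it is binding.
At p = 161: qd = 299 - 161 = 138 and qs = 8·161 - 178 = 1110.
Producer surplus without the control is ½ · (53 - 22.25) · 246 = 3782.25.
With the floor, 138 units are sold at 161. The supply price at q = 138 is 39.5, so PS = ½ · [(161 - 22.25) + (161 - 39.5)] · 138 = 17957.25.
Change in producer surplus = 17957.25 - 3782.25 = 14175.

14175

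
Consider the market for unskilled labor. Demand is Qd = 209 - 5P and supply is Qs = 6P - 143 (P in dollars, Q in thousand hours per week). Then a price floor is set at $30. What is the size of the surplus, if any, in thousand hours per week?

Equilibrium: 209 - 5P = 6P - 143, so 352 = 11P and P* = 32, Q* = 49.
The floor of 30 is below the equilibrium price 32, so it is not binding; the market clears at P* = 32, Q* = 49.
Since the control does not bind, there is no surplus.

0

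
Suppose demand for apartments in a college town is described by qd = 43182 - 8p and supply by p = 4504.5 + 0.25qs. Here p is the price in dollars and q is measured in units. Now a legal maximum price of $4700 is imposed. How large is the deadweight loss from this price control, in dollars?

Rearranging supply gives qs = 4p - 18018. In a free market, 43182 - 8p = 4p - 18018 gives the equilibrium p* = 5100, q* = 2382.
Because the ceiling (4700) lies below the market-clearing price, it is binding.
At p = 4700: qd = 43182 - 8·4700 = 5582 and qs = 4·4700 - 18018 = 782.
Quantity traded falls to 782. At q = 782 the demand price is (43182 - 782)/8 = 5300 and the supply price is (18018 + 782)/4 = 4700.
Deadweight loss = ½ · (5300 - 4700) · (2382 - 782) = ½ · 600 · 1600 = 480000.

480000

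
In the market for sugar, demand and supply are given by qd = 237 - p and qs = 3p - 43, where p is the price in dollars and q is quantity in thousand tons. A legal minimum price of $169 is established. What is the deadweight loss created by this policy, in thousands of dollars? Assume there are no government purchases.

Equilibrium: 237 - p = 3p - 43, so 280 = 4p and p* = 70, q* = 167.
The floor of 169 is above the equilibrium price 70, so it binds.
At p = 169: qd = 237 - 169 = 68 and qs = 3·169 - 43 = 464.
Quantity traded falls to 68. At q = 68 the demand price is 237 - 68 = 169 and the supply price is (43 + 68)/3 = 37.
Deadweight loss = ½ · (169 - 37) · (167 - 68) = ½ · 132 · 99 = 6534.

6534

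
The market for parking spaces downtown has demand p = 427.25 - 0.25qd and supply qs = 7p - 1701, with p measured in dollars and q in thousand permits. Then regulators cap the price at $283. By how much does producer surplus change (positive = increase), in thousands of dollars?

-10111.5

Rearranging demand gives qd = 1709 - 4p. Setting quantity demanded equal to quantity supplied, 1709 - 4p = 7p - 1701, gives p* = 310 and q* = 469.
Since 283 < 310, the ceiling is binding.
At p = 283: qd = 1709 - 4·283 = 577 and qs = 7·283 - 1701 = 280.
Producer surplus without the control is ½ · (310 - 243) · 469 = 15711.5.
With the ceiling, producers sell 280 units at 283, so PS = ½ · (283 - 243) · 280 = 5600.
Change in producer surplus = 5600 - 15711.5 = -10111.5.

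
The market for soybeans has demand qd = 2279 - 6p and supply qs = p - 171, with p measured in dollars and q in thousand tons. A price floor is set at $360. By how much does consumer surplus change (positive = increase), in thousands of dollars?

Without the control the market clears where 2279 - 6p = p - 171, i.e. p* = 350 and q* = 179.
The floor of 360 is above the equilibrium price 350, so it binds.
At p = 360: qd = 2279 - 6·360 = 119 and qs = 360 - 171 = 189.
Consumer surplus without the control is ½ · (2279/6 - 350) · 179 = 32041/12.
With the floor, consumers buy 119 units at 360, so CS = ½ · (2279/6 - 360) · 119 = 14161/12.
Change in consumer surplus = 14161/12 - 32041/12 = -1490.

-1490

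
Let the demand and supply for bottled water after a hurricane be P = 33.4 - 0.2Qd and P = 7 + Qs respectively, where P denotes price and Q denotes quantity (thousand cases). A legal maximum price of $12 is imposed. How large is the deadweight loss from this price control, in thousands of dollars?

173.4

Rearranging demand gives Qd = 167 - 5P; rearranging supply gives Qs = P - 7. Equilibrium: 167 - 5P = P - 7, so 174 = 6P and P* = 29, Q* = 22.
Since 12 < 29, the ceiling is binding.
At P = 12: Qd = 167 - 5·12 = 107 and Qs = 12 - 7 = 5.
Quantity traded falls to 5. At Q = 5 the demand price is (167 - 5)/5 = 32.4 and the supply price is 7 + 5 = 12.
Deadweight loss = ½ · (32.4 - 12) · (22 - 5) = ½ · 20.4 · 17 = 173.4.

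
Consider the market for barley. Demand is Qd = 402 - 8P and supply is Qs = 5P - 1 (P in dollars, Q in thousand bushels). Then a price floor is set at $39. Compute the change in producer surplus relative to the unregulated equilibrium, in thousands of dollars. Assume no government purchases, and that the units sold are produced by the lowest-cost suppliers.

310.4

Without the control the market clears where 402 - 8P = 5P - 1, i.e. P* = 31 and Q* = 154.
The floor of 39 is above the equilibrium price 31, so it binds.
At P = 39: Qd = 402 - 8·39 = 90 and Qs = 5·39 - 1 = 194.
Producer surplus without the control is ½ · (31 - 0.2) · 154 = 2371.6.
With the floor, 90 units are sold at 39. The supply price at Q = 90 is 18.2, so PS = ½ · [(39 - 0.2) + (39 - 18.2)] · 90 = 2682.
Change in producer surplus = 2682 - 2371.6 = 310.4.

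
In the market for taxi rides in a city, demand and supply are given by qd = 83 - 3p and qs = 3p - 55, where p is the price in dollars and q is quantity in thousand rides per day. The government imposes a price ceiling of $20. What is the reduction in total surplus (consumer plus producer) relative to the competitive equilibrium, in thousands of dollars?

Equilibrium: 83 - 3p = 3p - 55, so 138 = 6p and p* = 23, q* = 14.
Because the ceiling (20) lies below the market-clearing price, it is binding.
At p = 20: qd = 83 - 3·20 = 23 and qs = 3·20 - 55 = 5.
Quantity traded falls to 5. At q = 5 the demand price is (83 - 5)/3 = 26 and the supply price is (55 + 5)/3 = 20.
Deadweight loss = ½ · (26 - 20) · (14 - 5) = ½ · 6 · 9 = 27.

27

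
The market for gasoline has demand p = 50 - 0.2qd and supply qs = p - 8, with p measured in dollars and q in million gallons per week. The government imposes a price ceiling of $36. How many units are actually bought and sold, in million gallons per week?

28

Rearranging demand gives qd = 250 - 5p. Without the control the market clears where 250 - 5p = p - 8, i.e. p* = 43 and q* = 35.
The ceiling of 36 is below the equilibrium price 43, so it binds.
At p = 36: qd = 250 - 5·36 = 70 and qs = 36 - 8 = 28.
The quantity actually transacted is the short side, supply: 28.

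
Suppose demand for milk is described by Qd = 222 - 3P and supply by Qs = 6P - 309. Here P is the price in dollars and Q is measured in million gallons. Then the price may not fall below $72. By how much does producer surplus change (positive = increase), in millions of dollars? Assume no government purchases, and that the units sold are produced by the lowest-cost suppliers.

-48.75

Equilibrium: 222 - 3P = 6P - 309, so 531 = 9P and P* = 59, Q* = 45.
Since 72 > 59, the floor is binding.
At P = 72: Qd = 222 - 3·72 = 6 and Qs = 6·72 - 309 = 123.
Producer surplus without the control is ½ · (59 - 51.5) · 45 = 168.75.
With the floor, 6 units are sold at 72. The supply price at Q = 6 is 52.5, so PS = ½ · [(72 - 51.5) + (72 - 52.5)] · 6 = 120.
Change in producer surplus = 120 - 168.75 = -48.75.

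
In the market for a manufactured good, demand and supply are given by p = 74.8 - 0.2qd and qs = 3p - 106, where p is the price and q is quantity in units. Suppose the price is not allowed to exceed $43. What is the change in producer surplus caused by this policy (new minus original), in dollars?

Rearranging demand gives qd = 374 - 5p. Setting quantity demanded equal to quantity supplied, 374 - 5p = 3p - 106, gives p* = 60 and q* = 74.
The ceiling of 43 is below the equilibrium price 60, so it binds.
At p = 43: qd = 374 - 5·43 = 159 and qs = 3·43 - 106 = 23.
Producer surplus without the control is ½ · (60 - 106/3) · 74 = 2738/3.
With the ceiling, producers sell 23 units at 43, so PS = ½ · (43 - 106/3) · 23 = 529/6.
Change in producer surplus = 529/6 - 2738/3 = -824.5.

-824.5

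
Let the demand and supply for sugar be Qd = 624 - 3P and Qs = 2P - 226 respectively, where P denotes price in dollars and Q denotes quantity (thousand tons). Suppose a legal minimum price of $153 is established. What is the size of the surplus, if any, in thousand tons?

Without the control the market clears where 624 - 3P = 2P - 226, i.e. P* = 170 and Q* = 114.
Since 153 is below P* = 170, the floor does not bind and the free-market outcome prevails.
Since the control does not bind, there is no surplus.

0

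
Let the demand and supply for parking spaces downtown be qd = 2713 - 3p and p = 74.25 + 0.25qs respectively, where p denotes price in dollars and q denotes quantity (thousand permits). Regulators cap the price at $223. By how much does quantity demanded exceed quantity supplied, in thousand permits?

Rearranging supply gives qs = 4p - 297. Without the control the market clears where 2713 - 3p = 4p - 297, i.e. p* = 430 and q* = 1423.
Since 223 < 430, the ceiling is binding.
At p = 223: qd = 2713 - 3·223 = 2044 and qs = 4·223 - 297 = 595.
Shortage = qd - qs = 2044 - 595 = 1449.

1449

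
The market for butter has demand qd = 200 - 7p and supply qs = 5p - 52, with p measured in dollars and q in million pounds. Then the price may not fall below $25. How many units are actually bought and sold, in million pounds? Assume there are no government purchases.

25

In a free market, 200 - 7p = 5p - 52 gives the equilibrium p* = 21, q* = 53.
Because the floor (25) lies above the market-clearing price, it is binding.
At p = 25: qd = 200 - 7·25 = 25 and qs = 5·25 - 52 = 73.
The quantity actually transacted is the short side, demand: 25.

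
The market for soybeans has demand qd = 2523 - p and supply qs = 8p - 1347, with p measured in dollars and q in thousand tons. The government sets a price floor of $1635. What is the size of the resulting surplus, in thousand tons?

Equilibrium: 2523 - p = 8p - 1347, so 3870 = 9p and p* = 430, q* = 2093.
Because the floor (1635) lies above the market-clearing price, it is binding.
At p = 1635: qd = 2523 - 1635 = 888 and qs = 8·1635 - 1347 = 11733.
Surplus = qs - qd = 11733 - 888 = 10845.

10845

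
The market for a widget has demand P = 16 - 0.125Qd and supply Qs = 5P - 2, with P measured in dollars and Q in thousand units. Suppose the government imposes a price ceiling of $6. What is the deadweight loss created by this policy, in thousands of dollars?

65

Rearranging demand gives Qd = 128 - 8P. Setting quantity demanded equal to quantity supplied, 128 - 8P = 5P - 2, gives P* = 10 and Q* = 48.
Since 6 < 10, the ceiling is binding.
At P = 6: Qd = 128 - 8·6 = 80 and Qs = 5·6 - 2 = 28.
Quantity traded falls to 28. At Q = 28 the demand price is (128 - 28)/8 = 12.5 and the supply price is (2 + 28)/5 = 6.
Deadweight loss = ½ · (12.5 - 6) · (48 - 28) = ½ · 6.5 · 20 = 65.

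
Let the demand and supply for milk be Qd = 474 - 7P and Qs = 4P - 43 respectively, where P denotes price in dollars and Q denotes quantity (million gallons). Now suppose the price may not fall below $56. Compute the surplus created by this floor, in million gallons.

99

Without the control the market clears where 474 - 7P = 4P - 43, i.e. P* = 47 and Q* = 145.
Because the floor (56) lies above the market-clearing price, it is binding.
At P = 56: Qd = 474 - 7·56 = 82 and Qs = 4·56 - 43 = 181.
Surplus = Qs - Qd = 181 - 82 = 99.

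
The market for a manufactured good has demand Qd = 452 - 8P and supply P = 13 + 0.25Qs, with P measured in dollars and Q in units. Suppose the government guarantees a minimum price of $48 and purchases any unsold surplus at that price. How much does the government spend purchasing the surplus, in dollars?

Rearranging supply gives Qs = 4P - 52. Setting quantity demanded equal to quantity supplied, 452 - 8P = 4P - 52, gives P* = 42 and Q* = 116.
The floor of 48 is above the equilibrium price 42, so it binds.
At P = 48: Qd = 452 - 8·48 = 68 and Qs = 4·48 - 52 = 140.
Surplus = Qs - Qd = 72.
Government expenditure = surplus × support price = 72 × 48 = 3456.

3456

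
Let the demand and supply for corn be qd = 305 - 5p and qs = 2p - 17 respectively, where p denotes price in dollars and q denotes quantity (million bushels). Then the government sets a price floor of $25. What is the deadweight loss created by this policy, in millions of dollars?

0

In a free market, 305 - 5p = 2p - 17 gives the equilibrium p* = 46, q* = 75.
The floor of 25 is below the equilibrium price 46, so it is not binding; the market clears at p* = 46, q* = 75.
Since the control does not bind, no trades are prevented and deadweight loss is zero.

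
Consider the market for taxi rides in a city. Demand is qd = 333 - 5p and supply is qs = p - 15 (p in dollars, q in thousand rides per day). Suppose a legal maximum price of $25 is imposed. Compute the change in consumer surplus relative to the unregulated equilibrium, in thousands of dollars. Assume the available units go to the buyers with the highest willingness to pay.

221.1

Setting quantity demanded equal to quantity supplied, 333 - 5p = p - 15, gives p* = 58 and q* = 43.
The ceiling of 25 is below the equilibrium price 58, so it binds.
At p = 25: qd = 333 - 5·25 = 208 and qs = 25 - 15 = 10.
Consumer surplus without the control is ½ · (66.6 - 58) · 43 = 184.9.
With the ceiling, 10 units are sold at 25 (assume they go to the highest-value buyers). The demand price at q = 10 is 64.6, so CS = ½ · [(66.6 - 25) + (64.6 - 25)] · 10 = 406.
Change in consumer surplus = 406 - 184.9 = 221.1.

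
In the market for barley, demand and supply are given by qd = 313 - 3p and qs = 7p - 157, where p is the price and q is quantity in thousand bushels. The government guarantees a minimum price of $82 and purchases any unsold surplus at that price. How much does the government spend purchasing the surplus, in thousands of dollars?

In a free market, 313 - 3p = 7p - 157 gives the equilibrium p* = 47, q* = 172.
The floor of 82 is above the equilibrium price 47, so it binds.
At p = 82: qd = 313 - 3·82 = 67 and qs = 7·82 - 157 = 417.
Surplus = qs - qd = 350.
Government expenditure = surplus × support price = 350 × 82 = 28700.

28700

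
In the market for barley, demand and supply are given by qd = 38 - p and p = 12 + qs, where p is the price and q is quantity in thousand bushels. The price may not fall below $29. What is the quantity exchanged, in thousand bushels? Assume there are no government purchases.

Rearranging supply gives qs = p - 12. Equilibrium: 38 - p = p - 12, so 50 = 2p and p* = 25, q* = 13.
Because the floor (29) lies above the market-clearing price, it is binding.
At p = 29: qd = 38 - 29 = 9 and qs = 29 - 12 = 17.
The quantity actually transacted is the short side, demand: 9.

9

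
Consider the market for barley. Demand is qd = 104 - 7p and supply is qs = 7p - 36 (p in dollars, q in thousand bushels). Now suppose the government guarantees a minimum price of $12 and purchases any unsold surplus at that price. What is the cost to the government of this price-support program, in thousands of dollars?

336

Without the control the market clears where 104 - 7p = 7p - 36, i.e. p* = 10 and q* = 34.
Since 12 > 10, the floor is binding.
At p = 12: qd = 104 - 7·12 = 20 and qs = 7·12 - 36 = 48.
Surplus = qs - qd = 28.
Government expenditure = surplus × support price = 28 × 12 = 336.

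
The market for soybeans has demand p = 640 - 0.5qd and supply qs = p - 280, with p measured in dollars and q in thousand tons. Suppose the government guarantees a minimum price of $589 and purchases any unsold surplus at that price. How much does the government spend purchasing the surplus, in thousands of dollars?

121923

Rearranging demand gives qd = 1280 - 2p. Without the control the market clears where 1280 - 2p = p - 280, i.e. p* = 520 and q* = 240.
Since 589 > 520, the floor is binding.
At p = 589: qd = 1280 - 2·589 = 102 and qs = 589 - 280 = 309.
Surplus = qs - qd = 207.
Government expenditure = surplus × support price = 207 × 589 = 121923.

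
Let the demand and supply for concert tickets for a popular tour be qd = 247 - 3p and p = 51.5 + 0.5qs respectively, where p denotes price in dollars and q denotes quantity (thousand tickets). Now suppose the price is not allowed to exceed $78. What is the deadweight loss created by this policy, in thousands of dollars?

0

Rearranging supply gives qs = 2p - 103. Equilibrium: 247 - 3p = 2p - 103, so 350 = 5p and p* = 70, q* = 37.
The ceiling of 78 is above the equilibrium price 70, so it is not binding; the market clears at p* = 70, q* = 37.
Since the control does not bind, no trades are prevented and deadweight loss is zero.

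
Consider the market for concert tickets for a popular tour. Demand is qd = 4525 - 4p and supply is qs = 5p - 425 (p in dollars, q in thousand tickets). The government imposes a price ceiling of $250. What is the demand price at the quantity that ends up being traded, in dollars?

925

Equilibrium: 4525 - 4p = 5p - 425, so 4950 = 9p and p* = 550, q* = 2325.
Because the ceiling (250) lies below the market-clearing price, it is binding.
At p = 250: qd = 4525 - 4·250 = 3525 and qs = 5·250 - 425 = 825.
Only 825 units reach the market. On the demand curve, the marginal buyer's willingness to pay at q = 825 is (4525 - 825)/4 = 925.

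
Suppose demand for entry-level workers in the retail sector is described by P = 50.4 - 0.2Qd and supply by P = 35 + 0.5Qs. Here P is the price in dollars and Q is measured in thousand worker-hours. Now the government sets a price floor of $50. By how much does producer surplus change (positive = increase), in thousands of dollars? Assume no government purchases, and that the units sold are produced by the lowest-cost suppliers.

Rearranging demand gives Qd = 252 - 5P; rearranging supply gives Qs = 2P - 70. Equilibrium: 252 - 5P = 2P - 70, so 322 = 7P and P* = 46, Q* = 22.
Because the floor (50) lies above the market-clearing price, it is binding.
At P = 50: Qd = 252 - 5·50 = 2 and Qs = 2·50 - 70 = 30.
Producer surplus without the control is ½ · (46 - 35) · 22 = 121.
With the floor, 2 units are sold at 50. The supply price at Q = 2 is 36, so PS = ½ · [(50 - 35) + (50 - 36)] · 2 = 29.
Change in producer surplus = 29 - 121 = -92.

-92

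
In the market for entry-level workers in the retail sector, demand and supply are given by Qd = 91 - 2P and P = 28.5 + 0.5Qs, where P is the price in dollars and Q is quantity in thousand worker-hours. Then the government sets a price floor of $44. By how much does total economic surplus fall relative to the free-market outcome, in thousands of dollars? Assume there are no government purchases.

98

Rearranging supply gives Qs = 2P - 57. Setting quantity demanded equal to quantity supplied, 91 - 2P = 2P - 57, gives P* = 37 and Q* = 17.
Since 44 > 37, the floor is binding.
At P = 44: Qd = 91 - 2·44 = 3 and Qs = 2·44 - 57 = 31.
Quantity traded falls to 3. At Q = 3 the demand price is (91 - 3)/2 = 44 and the supply price is (57 + 3)/2 = 30.
Deadweight loss = ½ · (44 - 30) · (17 - 3) = ½ · 14 · 14 = 98.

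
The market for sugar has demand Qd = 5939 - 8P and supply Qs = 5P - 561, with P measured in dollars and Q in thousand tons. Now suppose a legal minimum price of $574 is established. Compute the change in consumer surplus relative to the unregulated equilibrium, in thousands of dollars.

-121582

Without the control the market clears where 5939 - 8P = 5P - 561, i.e. P* = 500 and Q* = 1939.
Because the floor (574) lies above the market-clearing price, it is binding.
At P = 574: Qd = 5939 - 8·574 = 1347 and Qs = 5·574 - 561 = 2309.
Consumer surplus without the control is ½ · (742.375 - 500) · 1939 = 234982.5625.
With the floor, consumers buy 1347 units at 574, so CS = ½ · (742.375 - 574) · 1347 = 113400.5625.
Change in consumer surplus = 113400.5625 - 234982.5625 = -121582.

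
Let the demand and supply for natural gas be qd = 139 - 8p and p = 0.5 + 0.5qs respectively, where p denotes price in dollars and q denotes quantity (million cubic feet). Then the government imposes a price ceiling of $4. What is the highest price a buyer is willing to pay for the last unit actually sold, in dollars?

Rearranging supply gives qs = 2p - 1. Equilibrium: 139 - 8p = 2p - 1, so 140 = 10p and p* = 14, q* = 27.
Because the ceiling (4) lies below the market-clearing price, it is binding.
At p = 4: qd = 139 - 8·4 = 107 and qs = 2·4 - 1 = 7.
Only 7 units reach the market. On the demand curve, the marginal buyer's willingness to pay at q = 7 is (139 - 7)/8 = 16.5.

16.5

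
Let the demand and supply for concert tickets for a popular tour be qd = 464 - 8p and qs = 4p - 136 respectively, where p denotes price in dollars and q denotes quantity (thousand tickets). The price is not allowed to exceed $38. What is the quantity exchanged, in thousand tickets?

Equilibrium: 464 - 8p = 4p - 136, so 600 = 12p and p* = 50, q* = 64.
The ceiling of 38 is below the equilibrium price 50, so it binds.
At p = 38: qd = 464 - 8·38 = 160 and qs = 4·38 - 136 = 16.
The quantity actually transacted is the short side, supply: 16.

16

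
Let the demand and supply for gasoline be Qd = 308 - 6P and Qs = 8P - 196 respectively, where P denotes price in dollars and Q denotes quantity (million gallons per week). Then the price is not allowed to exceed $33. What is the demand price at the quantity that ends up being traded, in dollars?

Setting quantity demanded equal to quantity supplied, 308 - 6P = 8P - 196, gives P* = 36 and Q* = 92.
Since 33 < 36, the ceiling is binding.
At P = 33: Qd = 308 - 6·33 = 110 and Qs = 8·33 - 196 = 68.
Only 68 units reach the market. On the demand curve, the marginal buyer's willingness to pay at Q = 68 is (308 - 68)/6 = 40.

40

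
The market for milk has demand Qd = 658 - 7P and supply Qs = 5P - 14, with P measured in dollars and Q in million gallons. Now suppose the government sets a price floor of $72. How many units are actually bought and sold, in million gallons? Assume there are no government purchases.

Setting quantity demanded equal to quantity supplied, 658 - 7P = 5P - 14, gives P* = 56 and Q* = 266.
Since 72 > 56, the floor is binding.
At P = 72: Qd = 658 - 7·72 = 154 and Qs = 5·72 - 14 = 346.
The quantity actually transacted is the short side, demand: 154.

154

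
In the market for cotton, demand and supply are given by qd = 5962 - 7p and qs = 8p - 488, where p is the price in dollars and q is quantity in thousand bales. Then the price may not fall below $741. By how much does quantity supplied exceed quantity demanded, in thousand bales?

Without the control the market clears where 5962 - 7p = 8p - 488, i.e. p* = 430 and q* = 2952.
Since 741 > 430, the floor is binding.
At p = 741: qd = 5962 - 7·741 = 775 and qs = 8·741 - 488 = 5440.
Surplus = qs - qd = 5440 - 775 = 4665.

4665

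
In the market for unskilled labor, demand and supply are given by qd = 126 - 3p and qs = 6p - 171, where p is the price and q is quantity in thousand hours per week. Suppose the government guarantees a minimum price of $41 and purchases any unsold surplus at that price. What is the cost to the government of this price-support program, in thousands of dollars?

Without the control the market clears where 126 - 3p = 6p - 171, i.e. p* = 33 and q* = 27.
Since 41 > 33, the floor is binding.
At p = 41: qd = 126 - 3·41 = 3 and qs = 6·41 - 171 = 75.
Surplus = qs - qd = 72.
Government expenditure = surplus × support price = 72 × 41 = 2952.

2952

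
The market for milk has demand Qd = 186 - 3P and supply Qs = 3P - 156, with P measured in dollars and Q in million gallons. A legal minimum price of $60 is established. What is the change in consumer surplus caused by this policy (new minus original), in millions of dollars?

Without the control the market clears where 186 - 3P = 3P - 156, i.e. P* = 57 and Q* = 15.
Since 60 > 57, the floor is binding.
At P = 60: Qd = 186 - 3·60 = 6 and Qs = 3·60 - 156 = 24.
Consumer surplus without the control is ½ · (62 - 57) · 15 = 37.5.
With the floor, consumers buy 6 units at 60, so CS = ½ · (62 - 60) · 6 = 6.
Change in consumer surplus = 6 - 37.5 = -31.5.

-31.5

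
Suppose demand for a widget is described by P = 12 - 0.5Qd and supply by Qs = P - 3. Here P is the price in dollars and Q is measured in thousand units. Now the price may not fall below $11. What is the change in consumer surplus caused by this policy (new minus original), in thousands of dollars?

-8

Rearranging demand gives Qd = 24 - 2P. Equilibrium: 24 - 2P = P - 3, so 27 = 3P and P* = 9, Q* = 6.
Because the floor (11) lies above the market-clearing price, it is binding.
At P = 11: Qd = 24 - 2·11 = 2 and Qs = 11 - 3 = 8.
Consumer surplus without the control is ½ · (12 - 9) · 6 = 9.
With the floor, consumers buy 2 units at 11, so CS = ½ · (12 - 11) · 2 = 1.
Change in consumer surplus = 1 - 9 = -8.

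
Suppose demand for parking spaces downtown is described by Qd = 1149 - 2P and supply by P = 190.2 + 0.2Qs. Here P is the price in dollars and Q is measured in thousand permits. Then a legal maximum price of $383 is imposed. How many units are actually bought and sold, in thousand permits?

549

Rearranging supply gives Qs = 5P - 951. Setting quantity demanded equal to quantity supplied, 1149 - 2P = 5P - 951, gives P* = 300 and Q* = 549.
Since 383 is above P* = 300, the ceiling does not bind and the free-market outcome prevails.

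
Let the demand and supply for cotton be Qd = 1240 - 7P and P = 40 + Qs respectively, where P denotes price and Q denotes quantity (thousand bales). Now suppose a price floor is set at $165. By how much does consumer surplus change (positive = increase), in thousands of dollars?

Rearranging supply gives Qs = P - 40. Setting quantity demanded equal to quantity supplied, 1240 - 7P = P - 40, gives P* = 160 and Q* = 120.
Because the floor (165) lies above the market-clearing price, it is binding.
At P = 165: Qd = 1240 - 7·165 = 85 and Qs = 165 - 40 = 125.
Consumer surplus without the control is ½ · (1240/7 - 160) · 120 = 7200/7.
With the floor, consumers buy 85 units at 165, so CS = ½ · (1240/7 - 165) · 85 = 7225/14.
Change in consumer surplus = 7225/14 - 7200/7 = -512.5.

-512.5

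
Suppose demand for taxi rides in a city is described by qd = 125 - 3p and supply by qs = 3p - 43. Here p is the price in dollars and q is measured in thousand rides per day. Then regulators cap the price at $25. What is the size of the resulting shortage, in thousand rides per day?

Without the control the market clears where 125 - 3p = 3p - 43, i.e. p* = 28 and q* = 41.
Because the ceiling (25) lies below the market-clearing price, it is binding.
At p = 25: qd = 125 - 3·25 = 50 and qs = 3·25 - 43 = 32.
Shortage = qd - qs = 50 - 32 = 18.

18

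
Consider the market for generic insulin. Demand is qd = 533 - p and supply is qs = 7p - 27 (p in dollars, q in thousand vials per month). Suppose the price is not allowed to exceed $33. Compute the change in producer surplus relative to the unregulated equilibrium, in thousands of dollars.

Setting quantity demanded equal to quantity supplied, 533 - p = 7p - 27, gives p* = 70 and q* = 463.
The ceiling of 33 is below the equilibrium price 70, so it binds.
At p = 33: qd = 533 - 33 = 500 and qs = 7·33 - 27 = 204.
Producer surplus without the control is ½ · (70 - 27/7) · 463 = 214369/14.
With the ceiling, producers sell 204 units at 33, so PS = ½ · (33 - 27/7) · 204 = 20808/7.
Change in producer surplus = 20808/7 - 214369/14 = -12339.5.

-12339.5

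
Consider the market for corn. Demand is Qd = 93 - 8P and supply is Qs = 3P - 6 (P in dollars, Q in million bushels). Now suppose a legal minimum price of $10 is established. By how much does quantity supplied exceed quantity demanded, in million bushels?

Setting quantity demanded equal to quantity supplied, 93 - 8P = 3P - 6, gives P* = 9 and Q* = 21.
Because the floor (10) lies above the market-clearing price, it is binding.
At P = 10: Qd = 93 - 8·10 = 13 and Qs = 3·10 - 6 = 24.
Surplus = Qs - Qd = 24 - 13 = 11.

11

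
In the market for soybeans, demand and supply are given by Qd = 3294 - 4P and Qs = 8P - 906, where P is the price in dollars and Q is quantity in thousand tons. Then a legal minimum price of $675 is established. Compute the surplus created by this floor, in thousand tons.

In a free market, 3294 - 4P = 8P - 906 gives the equilibrium P* = 350, Q* = 1894.
Since 675 > 350, the floor is binding.
At P = 675: Qd = 3294 - 4·675 = 594 and Qs = 8·675 - 906 = 4494.
Surplus = Qs - Qd = 4494 - 594 = 3900.

3900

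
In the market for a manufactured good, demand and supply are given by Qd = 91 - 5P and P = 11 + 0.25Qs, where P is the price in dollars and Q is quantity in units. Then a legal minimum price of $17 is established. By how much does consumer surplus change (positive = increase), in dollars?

-22

Rearranging supply gives Qs = 4P - 44. In a free market, 91 - 5P = 4P - 44 gives the equilibrium P* = 15, Q* = 16.
Because the floor (17) lies above the market-clearing price, it is binding.
At P = 17: Qd = 91 - 5·17 = 6 and Qs = 4·17 - 44 = 24.
Consumer surplus without the control is ½ · (18.2 - 15) · 16 = 25.6.
With the floor, consumers buy 6 units at 17, so CS = ½ · (18.2 - 17) · 6 = 3.6.
Change in consumer surplus = 3.6 - 25.6 = -22.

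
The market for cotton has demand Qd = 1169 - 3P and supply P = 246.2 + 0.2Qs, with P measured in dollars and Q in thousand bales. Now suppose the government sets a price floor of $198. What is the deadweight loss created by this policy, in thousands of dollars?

Rearranging supply gives Qs = 5P - 1231. In a free market, 1169 - 3P = 5P - 1231 gives the equilibrium P* = 300, Q* = 269.
Since 198 is below P* = 300, the floor does not bind and the free-market outcome prevails.
Since the control does not bind, no trades are prevented and deadweight loss is zero.

0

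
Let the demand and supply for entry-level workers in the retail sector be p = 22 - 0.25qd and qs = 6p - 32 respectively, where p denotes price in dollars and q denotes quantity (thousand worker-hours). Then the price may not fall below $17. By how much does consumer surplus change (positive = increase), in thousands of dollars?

-150

Rearranging demand gives qd = 88 - 4p. Setting quantity demanded equal to quantity supplied, 88 - 4p = 6p - 32, gives p* = 12 and q* = 40.
Because the floor (17) lies above the market-clearing price, it is binding.
At p = 17: qd = 88 - 4·17 = 20 and qs = 6·17 - 32 = 70.
Consumer surplus without the control is ½ · (22 - 12) · 40 = 200.
With the floor, consumers buy 20 units at 17, so CS = ½ · (22 - 17) · 20 = 50.
Change in consumer surplus = 50 - 200 = -150.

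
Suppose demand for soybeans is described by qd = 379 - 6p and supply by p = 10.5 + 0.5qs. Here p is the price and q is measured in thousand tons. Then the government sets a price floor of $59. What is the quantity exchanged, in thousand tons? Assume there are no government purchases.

Rearranging supply gives qs = 2p - 21. Without the control the market clears where 379 - 6p = 2p - 21, i.e. p* = 50 and q* = 79.
Because the floor (59) lies above the market-clearing price, it is binding.
At p = 59: qd = 379 - 6·59 = 25 and qs = 2·59 - 21 = 97.
The quantity actually transacted is the short side, demand: 25.

25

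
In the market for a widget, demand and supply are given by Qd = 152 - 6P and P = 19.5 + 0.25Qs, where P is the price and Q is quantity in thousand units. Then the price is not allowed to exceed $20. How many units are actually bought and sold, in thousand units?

2

Rearranging supply gives Qs = 4P - 78. Equilibrium: 152 - 6P = 4P - 78, so 230 = 10P and P* = 23, Q* = 14.
Since 20 < 23, the ceiling is binding.
At P = 20: Qd = 152 - 6·20 = 32 and Qs = 4·20 - 78 = 2.
The quantity actually transacted is the short side, supply: 2.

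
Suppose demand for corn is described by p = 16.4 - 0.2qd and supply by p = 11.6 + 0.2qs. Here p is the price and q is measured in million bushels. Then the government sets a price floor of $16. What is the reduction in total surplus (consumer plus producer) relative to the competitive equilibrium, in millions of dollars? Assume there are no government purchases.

20

Rearranging demand gives qd = 82 - 5p; rearranging supply gives qs = 5p - 58. Without the control the market clears where 82 - 5p = 5p - 58, i.e. p* = 14 and q* = 12.
The floor of 16 is above the equilibrium price 14, so it binds.
At p = 16: qd = 82 - 5·16 = 2 and qs = 5·16 - 58 = 22.
Quantity traded falls to 2. At q = 2 the demand price is (82 - 2)/5 = 16 and the supply price is (58 + 2)/5 = 12.
Deadweight loss = ½ · (16 - 12) · (12 - 2) = ½ · 4 · 10 = 20.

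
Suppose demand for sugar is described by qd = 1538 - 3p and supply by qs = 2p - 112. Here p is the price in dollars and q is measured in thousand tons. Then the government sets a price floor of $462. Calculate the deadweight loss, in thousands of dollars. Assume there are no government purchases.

Setting quantity demanded equal to quantity supplied, 1538 - 3p = 2p - 112, gives p* = 330 and q* = 548.
Because the floor (462) lies above the market-clearing price, it is binding.
At p = 462: qd = 1538 - 3·462 = 152 and qs = 2·462 - 112 = 812.
Quantity traded falls to 152. At q = 152 the demand price is (1538 - 152)/3 = 462 and the supply price is (112 + 152)/2 = 132.
Deadweight loss = ½ · (462 - 132) · (548 - 152) = ½ · 330 · 396 = 65340.

65340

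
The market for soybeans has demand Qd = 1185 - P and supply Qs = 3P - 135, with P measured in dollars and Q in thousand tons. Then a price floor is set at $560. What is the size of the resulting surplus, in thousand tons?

920

Without the control the market clears where 1185 - P = 3P - 135, i.e. P* = 330 and Q* = 855.
Since 560 > 330, the floor is binding.
At P = 560: Qd = 1185 - 560 = 625 and Qs = 3·560 - 135 = 1545.
Surplus = Qs - Qd = 1545 - 625 = 920.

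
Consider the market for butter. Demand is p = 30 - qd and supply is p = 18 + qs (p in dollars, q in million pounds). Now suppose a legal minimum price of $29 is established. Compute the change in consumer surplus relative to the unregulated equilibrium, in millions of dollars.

-17.5

Rearranging demand gives qd = 30 - p; rearranging supply gives qs = p - 18. Without the control the market clears where 30 - p = p - 18, i.e. p* = 24 and q* = 6.
The floor of 29 is above the equilibrium price 24, so it binds.
At p = 29: qd = 30 - 29 = 1 and qs = 29 - 18 = 11.
Consumer surplus without the control is ½ · (30 - 24) · 6 = 18.
With the floor, consumers buy 1 units at 29, so CS = ½ · (30 - 29) · 1 = 0.5.
Change in consumer surplus = 0.5 - 18 = -17.5.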